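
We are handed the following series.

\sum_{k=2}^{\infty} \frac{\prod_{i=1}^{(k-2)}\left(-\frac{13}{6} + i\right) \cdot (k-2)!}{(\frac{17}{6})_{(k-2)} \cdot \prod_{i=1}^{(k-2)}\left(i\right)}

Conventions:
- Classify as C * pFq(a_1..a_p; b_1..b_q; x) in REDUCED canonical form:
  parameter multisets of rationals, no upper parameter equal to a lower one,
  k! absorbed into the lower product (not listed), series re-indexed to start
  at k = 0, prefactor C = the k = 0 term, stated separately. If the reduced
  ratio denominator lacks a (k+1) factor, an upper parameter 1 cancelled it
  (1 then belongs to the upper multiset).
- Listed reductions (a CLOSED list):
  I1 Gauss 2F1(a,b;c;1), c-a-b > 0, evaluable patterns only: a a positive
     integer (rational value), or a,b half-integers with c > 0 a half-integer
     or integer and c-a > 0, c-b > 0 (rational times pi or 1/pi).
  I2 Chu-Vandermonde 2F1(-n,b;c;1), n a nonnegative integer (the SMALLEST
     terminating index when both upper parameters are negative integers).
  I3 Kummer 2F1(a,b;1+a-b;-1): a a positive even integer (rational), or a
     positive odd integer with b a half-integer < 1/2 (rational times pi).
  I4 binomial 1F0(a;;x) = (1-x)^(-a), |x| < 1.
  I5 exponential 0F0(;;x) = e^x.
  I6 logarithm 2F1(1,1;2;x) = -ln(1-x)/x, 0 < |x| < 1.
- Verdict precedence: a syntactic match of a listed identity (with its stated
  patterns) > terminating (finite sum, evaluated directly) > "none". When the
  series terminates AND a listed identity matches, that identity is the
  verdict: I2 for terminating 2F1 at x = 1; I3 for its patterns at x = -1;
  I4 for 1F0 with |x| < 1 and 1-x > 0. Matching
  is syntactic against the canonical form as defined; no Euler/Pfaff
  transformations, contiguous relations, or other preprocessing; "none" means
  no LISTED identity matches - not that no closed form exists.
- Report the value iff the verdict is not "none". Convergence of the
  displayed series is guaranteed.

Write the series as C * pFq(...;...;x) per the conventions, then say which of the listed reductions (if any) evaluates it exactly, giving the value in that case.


Classification (C = 1): 2F1 with upper {-\frac{7}{6}, 1}, lower {\frac{17}{6}}, argument x = 1. Verdict (x = 1): Gauss's theorem (I1) applies (x = 1: the Gamma ratio telescopes since c-a-b = 3 > 0 and a = 1 in Z>0). Value: \frac{11}{18}.

Key step: t_0 being 1, the running product (prefactor 1) telescopes to a rising factorial.
Ratio: r(k) = 1 * (k-\frac{7}{6}) (k+1) / [(k+\frac{17}{6}) (k+1)] - rational; roots negated = parameters, x = 1, C = 1.


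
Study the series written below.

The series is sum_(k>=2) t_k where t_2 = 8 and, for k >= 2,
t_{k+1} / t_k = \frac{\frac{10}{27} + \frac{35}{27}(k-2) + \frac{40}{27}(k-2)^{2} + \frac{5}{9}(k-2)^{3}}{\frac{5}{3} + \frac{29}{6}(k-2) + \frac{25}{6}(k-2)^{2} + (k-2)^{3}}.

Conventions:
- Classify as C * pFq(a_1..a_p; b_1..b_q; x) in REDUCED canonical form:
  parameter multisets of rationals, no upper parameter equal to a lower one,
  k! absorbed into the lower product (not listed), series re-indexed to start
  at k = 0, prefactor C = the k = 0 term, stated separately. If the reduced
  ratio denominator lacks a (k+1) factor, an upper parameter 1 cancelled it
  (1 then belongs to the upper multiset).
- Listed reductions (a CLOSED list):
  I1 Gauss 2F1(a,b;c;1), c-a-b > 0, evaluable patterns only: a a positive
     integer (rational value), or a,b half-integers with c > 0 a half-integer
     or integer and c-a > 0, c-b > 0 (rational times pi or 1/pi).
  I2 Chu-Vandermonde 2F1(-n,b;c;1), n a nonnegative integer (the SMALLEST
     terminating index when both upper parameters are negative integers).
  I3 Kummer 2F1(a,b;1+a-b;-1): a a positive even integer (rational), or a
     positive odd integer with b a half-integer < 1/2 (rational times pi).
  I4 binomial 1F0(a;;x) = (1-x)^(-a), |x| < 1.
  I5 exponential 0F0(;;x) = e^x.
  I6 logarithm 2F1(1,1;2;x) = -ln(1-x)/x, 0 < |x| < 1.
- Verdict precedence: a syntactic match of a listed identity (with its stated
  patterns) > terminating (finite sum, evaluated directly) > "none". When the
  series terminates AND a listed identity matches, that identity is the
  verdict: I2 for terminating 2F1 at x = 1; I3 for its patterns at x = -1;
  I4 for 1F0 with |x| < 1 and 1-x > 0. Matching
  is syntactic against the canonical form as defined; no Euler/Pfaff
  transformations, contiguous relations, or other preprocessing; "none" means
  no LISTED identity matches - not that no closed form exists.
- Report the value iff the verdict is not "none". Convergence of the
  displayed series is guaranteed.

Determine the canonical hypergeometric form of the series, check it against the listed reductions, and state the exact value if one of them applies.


The tell: x = \frac{5}{9} and factor the ratio over Q (C = 8): negated roots = parameters.
Ratio: r(k) = \frac{5}{9} * (k+1) (k+1) / [(k+\frac{5}{2}) (k+1)] - poly over poly, x = \frac{5}{9} from leading terms; C = 8 at k = 0.

Prefactor 8, argument \frac{5}{9}: 2F1 with upper {1, 1} over lower {\frac{5}{2}}. Verdict: none (x = \frac{5}{9}): each listed identity misses the multisets {1, 1} ; {\frac{5}{2}}.


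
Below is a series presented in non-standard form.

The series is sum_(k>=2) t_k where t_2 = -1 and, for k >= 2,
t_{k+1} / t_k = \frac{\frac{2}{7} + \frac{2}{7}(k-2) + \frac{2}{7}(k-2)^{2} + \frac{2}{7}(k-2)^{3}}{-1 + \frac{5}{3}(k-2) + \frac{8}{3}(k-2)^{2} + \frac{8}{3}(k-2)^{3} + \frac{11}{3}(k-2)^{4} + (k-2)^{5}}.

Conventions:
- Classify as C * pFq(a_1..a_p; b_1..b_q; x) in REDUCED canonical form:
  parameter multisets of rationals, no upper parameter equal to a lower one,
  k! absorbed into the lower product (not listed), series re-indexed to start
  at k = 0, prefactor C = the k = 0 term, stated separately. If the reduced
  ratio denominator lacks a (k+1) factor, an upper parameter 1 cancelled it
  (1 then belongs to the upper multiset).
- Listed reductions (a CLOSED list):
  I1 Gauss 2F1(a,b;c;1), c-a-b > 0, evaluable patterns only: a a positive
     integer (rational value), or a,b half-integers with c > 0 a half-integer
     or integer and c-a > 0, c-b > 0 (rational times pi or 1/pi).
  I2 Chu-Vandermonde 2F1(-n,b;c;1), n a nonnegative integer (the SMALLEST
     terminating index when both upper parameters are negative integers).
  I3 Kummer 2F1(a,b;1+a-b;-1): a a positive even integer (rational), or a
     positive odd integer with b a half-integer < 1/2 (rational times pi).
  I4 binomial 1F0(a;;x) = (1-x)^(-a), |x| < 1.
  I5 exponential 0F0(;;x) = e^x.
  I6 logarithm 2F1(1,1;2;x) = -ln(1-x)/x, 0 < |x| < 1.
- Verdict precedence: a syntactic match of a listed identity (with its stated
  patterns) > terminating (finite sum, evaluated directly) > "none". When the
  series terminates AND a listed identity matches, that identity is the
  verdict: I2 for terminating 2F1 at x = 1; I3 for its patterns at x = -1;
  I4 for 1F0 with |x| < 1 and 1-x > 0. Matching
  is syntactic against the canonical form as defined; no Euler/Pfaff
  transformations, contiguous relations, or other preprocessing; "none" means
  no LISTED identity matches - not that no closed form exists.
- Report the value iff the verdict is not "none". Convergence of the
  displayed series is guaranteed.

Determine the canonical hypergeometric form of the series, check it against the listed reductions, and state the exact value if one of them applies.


Prefactor -1, argument \frac{2}{7}: 1F2 with upper {1} over lower {-\frac{1}{3}, 3}. Verdict: none. A 1F2 with upper {1} fits none of I1-I6 at x = \frac{2}{7}; the sum runs forever.

Key step: x = \frac{2}{7} and cancel k^2 + 1 from the displayed ratio first; then C = -1.
Term ratio: r(k) = \frac{2}{7} * (k+1) / [(k-\frac{1}{3}) (k+3) (k+1)] ; factor over Q: parameters, x = \frac{2}{7}, and C = -1.


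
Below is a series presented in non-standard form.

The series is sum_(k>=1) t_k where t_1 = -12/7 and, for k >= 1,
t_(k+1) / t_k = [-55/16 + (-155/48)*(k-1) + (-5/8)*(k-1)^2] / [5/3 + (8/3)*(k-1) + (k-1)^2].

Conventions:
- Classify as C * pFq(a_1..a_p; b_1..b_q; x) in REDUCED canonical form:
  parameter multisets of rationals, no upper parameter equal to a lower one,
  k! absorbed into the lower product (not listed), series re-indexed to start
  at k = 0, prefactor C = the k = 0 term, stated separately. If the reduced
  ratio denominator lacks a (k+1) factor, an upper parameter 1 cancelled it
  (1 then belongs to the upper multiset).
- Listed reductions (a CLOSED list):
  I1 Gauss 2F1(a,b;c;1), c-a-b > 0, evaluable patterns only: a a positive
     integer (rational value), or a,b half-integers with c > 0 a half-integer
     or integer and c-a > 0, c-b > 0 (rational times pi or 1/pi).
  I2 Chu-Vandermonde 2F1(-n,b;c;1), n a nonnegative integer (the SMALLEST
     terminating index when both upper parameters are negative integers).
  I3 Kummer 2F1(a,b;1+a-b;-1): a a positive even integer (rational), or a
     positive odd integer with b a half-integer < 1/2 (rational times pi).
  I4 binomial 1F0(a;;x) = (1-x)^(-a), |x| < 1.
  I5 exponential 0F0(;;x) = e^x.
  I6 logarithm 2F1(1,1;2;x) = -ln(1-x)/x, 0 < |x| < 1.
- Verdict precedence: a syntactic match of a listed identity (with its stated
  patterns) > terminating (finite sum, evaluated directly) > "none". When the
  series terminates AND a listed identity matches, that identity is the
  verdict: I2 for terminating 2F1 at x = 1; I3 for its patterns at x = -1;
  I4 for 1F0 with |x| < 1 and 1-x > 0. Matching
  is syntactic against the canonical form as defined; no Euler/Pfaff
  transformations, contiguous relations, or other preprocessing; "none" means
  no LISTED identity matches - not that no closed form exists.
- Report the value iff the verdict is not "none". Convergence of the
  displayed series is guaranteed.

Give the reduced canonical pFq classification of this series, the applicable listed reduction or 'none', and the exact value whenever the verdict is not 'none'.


Prefactor -12/7, argument -5/8: 2F1 with upper {3/2, 11/3} over lower {5/3}. Verdict: none. A 2F1 with upper {3/2, 11/3} fits none of I1-I6 at x = -5/8; the sum runs forever.

First insight: from the first term -12/7: roots of the ratio polynomials (C = -12/7, x = -5/8) are the negated parameters.
Ratio: r(k) = (-5/8) * (k+3/2) (k+11/3) / [(k+5/3) (k+1)] - rational; roots negated = parameters, x = (-5/8), C = -12/7.


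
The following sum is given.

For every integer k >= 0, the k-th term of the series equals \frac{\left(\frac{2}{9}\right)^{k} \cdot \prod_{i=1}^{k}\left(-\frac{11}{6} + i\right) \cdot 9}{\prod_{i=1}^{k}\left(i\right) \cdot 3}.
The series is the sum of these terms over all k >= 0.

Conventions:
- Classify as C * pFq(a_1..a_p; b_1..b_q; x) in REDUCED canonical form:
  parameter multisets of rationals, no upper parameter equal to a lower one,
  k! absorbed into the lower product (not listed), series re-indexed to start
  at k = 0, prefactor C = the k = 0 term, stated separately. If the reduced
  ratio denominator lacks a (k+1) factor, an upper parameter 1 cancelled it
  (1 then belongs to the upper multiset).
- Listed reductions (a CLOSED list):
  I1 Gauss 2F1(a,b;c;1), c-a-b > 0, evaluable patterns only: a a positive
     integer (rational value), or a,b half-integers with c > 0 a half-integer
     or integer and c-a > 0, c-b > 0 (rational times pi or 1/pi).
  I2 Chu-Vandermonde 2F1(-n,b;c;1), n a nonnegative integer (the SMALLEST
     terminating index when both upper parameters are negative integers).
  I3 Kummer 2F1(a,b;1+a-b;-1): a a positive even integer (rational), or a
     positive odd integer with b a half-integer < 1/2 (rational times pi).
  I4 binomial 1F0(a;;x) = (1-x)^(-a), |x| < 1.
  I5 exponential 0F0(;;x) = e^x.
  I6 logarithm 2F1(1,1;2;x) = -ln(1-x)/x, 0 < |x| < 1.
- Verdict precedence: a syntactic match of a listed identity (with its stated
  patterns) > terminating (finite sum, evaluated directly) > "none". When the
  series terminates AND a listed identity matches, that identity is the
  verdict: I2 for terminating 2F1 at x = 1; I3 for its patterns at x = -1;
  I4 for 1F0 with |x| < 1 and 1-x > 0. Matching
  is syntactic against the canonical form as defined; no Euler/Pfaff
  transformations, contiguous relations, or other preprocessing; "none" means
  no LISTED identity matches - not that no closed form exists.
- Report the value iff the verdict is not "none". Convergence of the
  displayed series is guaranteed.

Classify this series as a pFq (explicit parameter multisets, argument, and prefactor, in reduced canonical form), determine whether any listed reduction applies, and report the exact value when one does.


Classification (C = 3): 1F0 with upper {-\frac{5}{6}}, lower {-}, argument x = \frac{2}{9}. Verdict: the I4 binomial reduction matches (the 1F0 binomial series: exponent 5/6, x = \frac{2}{9}). Value: 3 \cdot \left(\frac{7}{9}\right)^{\frac{5}{6}}.

Key step: with t_0 = 3, the running product (C = 3) telescopes to a rising factorial.
Ratio: r(k) = \frac{2}{9} * (k-\frac{5}{6}) / [(k+1)] - rational in k, leading ratio \frac{2}{9}; with t_0 = 3, classification follows.


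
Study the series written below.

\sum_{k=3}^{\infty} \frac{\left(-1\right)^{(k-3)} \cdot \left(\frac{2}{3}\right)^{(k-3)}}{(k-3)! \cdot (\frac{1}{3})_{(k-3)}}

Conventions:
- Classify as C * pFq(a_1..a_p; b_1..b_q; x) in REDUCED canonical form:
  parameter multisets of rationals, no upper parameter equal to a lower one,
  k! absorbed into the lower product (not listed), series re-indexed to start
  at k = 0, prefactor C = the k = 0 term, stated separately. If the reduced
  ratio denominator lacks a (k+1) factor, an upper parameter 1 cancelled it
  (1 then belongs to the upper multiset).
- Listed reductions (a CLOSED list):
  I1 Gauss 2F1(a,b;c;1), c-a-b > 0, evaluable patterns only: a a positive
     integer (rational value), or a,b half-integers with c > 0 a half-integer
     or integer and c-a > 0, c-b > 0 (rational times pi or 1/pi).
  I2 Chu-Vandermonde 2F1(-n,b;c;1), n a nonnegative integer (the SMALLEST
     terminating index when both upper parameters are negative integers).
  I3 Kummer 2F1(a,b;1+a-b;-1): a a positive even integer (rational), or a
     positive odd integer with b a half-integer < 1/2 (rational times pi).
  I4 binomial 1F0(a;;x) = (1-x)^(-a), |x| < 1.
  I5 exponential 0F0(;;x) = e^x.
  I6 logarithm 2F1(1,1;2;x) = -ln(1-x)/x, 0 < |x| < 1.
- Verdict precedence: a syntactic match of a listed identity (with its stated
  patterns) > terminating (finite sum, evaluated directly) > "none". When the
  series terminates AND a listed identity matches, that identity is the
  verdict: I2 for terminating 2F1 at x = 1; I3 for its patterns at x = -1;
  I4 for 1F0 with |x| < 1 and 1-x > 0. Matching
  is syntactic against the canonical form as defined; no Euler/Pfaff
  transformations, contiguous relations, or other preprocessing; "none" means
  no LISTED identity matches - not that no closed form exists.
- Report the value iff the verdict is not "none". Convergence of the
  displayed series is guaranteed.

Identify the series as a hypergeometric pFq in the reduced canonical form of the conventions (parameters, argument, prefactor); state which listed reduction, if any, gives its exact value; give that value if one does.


This is 1 * 0F1(-; \frac{1}{3}; -\frac{2}{3}) in reduced canonical form. Verdict: none - this 0F1 at x = -\frac{2}{3} matches no listed pattern, and upper {-} holds no stopper.

Key step: from the first term 1: the (-1)^k factor (C = 1, x = -2/3) folds into the argument's sign.
Ratio: r(k) = -\frac{2}{3} * 1 / [(k+\frac{1}{3}) (k+1)] - rational in k. x = -\frac{2}{3}; t_0 = 1; negate the roots.


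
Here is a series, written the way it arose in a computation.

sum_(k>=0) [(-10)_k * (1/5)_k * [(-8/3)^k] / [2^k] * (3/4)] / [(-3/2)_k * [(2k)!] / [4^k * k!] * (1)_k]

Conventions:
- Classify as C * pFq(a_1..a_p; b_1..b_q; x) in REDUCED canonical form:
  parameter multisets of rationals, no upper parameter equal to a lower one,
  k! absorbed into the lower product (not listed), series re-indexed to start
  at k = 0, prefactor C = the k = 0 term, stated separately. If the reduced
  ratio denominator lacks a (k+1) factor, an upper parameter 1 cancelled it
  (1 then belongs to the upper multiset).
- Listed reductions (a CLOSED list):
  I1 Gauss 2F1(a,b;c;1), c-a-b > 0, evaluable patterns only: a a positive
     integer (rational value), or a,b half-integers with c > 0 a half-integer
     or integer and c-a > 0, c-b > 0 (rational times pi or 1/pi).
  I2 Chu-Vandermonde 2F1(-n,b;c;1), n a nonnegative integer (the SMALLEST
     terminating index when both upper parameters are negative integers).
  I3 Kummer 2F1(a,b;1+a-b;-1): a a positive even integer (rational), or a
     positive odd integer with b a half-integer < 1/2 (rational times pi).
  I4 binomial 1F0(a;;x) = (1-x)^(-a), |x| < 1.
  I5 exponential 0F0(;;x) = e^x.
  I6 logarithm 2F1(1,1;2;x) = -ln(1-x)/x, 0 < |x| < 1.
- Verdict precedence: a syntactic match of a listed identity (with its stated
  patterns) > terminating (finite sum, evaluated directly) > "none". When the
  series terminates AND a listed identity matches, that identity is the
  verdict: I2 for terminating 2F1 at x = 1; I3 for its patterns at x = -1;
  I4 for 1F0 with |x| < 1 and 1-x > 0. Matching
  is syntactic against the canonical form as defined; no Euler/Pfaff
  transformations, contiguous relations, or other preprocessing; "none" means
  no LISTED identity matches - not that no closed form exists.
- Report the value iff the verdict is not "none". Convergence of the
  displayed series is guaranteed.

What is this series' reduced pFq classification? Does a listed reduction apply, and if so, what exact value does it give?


x = -4/3 here; the reduced form reads 2F2, upper {-10, 1/5}, lower {-3/2, 1/2}, C = 3/4. Verdict: terminating - no listed pattern fits, but -10 in the upper list cuts the series at k = 10; direct evaluation. Exact value: 1323342153848100561849313/2220881040307617187500.

First insight: x = (-4/3) and the lower (2k)!/(4^k k!) block (prefactor 3/4) is (1/2)_k.
Step ratio: r(k) = (-4/3) * (k-10) (k+1/5) / [(k-3/2) (k+1/2) (k+1)] ; factor over Q: parameters, x = (-4/3), and C = 3/4.


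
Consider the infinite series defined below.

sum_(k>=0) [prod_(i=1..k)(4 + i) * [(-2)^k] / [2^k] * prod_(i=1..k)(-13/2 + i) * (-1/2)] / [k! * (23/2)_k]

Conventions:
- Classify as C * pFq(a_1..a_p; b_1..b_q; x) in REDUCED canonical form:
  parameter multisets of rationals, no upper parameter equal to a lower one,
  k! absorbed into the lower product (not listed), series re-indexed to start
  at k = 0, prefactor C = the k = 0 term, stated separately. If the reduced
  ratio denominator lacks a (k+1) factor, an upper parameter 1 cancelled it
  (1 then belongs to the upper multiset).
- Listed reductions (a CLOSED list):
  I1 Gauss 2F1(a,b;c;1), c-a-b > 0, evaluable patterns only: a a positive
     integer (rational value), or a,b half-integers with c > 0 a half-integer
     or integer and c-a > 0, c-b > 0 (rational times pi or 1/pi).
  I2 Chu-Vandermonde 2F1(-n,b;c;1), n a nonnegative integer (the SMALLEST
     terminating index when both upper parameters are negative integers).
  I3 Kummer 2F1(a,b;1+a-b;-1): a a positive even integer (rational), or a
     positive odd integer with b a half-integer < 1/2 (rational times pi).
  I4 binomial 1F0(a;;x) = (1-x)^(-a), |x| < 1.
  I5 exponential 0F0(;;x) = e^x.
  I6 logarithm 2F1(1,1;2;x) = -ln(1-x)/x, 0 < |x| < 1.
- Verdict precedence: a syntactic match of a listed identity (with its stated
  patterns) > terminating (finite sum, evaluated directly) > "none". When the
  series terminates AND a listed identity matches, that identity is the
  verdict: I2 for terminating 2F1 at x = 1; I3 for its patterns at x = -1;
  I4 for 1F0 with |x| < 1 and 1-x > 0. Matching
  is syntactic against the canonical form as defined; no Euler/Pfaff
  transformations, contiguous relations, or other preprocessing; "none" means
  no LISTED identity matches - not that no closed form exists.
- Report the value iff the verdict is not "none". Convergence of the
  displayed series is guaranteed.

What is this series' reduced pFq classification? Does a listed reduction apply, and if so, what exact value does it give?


At argument -1: a 2F1 with upper {-11/2, 5}, lower {23/2}, scaled by C = -1/2. Verdict: Kummer's theorem (I3) fires (x = -1; c = 23/2 equals 1+a-b for upper {-11/2, 5}: listed pattern). Exact value: (-43648605/33554432) * pi.

The tell: x = (-1) and the running product (C = -1/2) telescopes to a rising factorial.
Term ratio: r(k) = (-1) * (k-11/2) (k+5) / [(k+23/2) (k+1)] - poly over poly, x = (-1) from leading terms; C = -1/2 at k = 0.


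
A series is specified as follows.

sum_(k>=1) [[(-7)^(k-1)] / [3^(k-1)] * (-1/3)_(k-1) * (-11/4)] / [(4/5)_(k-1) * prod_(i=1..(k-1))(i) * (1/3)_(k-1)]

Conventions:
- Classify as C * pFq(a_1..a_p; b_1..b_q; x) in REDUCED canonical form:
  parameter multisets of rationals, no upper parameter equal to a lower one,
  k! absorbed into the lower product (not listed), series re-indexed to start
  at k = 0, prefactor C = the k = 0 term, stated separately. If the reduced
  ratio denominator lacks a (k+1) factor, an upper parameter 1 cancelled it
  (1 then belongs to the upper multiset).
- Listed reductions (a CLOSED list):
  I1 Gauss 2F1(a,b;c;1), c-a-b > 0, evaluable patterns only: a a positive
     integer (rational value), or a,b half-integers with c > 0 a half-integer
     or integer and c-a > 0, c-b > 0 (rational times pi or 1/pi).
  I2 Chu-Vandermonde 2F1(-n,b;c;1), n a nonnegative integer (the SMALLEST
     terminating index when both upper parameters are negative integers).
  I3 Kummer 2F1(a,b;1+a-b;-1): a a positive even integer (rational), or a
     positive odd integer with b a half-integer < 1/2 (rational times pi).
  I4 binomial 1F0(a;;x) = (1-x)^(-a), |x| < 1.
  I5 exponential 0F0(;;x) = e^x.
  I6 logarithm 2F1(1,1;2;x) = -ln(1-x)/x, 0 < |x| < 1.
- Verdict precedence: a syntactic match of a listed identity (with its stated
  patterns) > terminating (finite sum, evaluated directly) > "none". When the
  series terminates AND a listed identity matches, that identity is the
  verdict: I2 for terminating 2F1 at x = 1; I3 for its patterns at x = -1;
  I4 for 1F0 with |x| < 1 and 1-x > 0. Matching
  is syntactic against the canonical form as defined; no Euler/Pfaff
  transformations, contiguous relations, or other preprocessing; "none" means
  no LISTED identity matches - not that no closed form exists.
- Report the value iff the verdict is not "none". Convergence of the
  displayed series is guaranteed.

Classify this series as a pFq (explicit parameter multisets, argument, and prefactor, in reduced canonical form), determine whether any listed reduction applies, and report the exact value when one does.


The series (x = -7/3) is 1F2: upper {-1/3}, lower {1/3, 4/5}, prefactor -11/4. Verdict: none (x = -7/3): each listed identity misses the multisets {-1/3} ; {1/3, 4/5}.

Key step: t_0 = -11/4 here, and the two geometric factors (C = -11/4, x = -7/3) combine into one argument.
Term ratio: r(k) = (-7/3) * (k-1/3) / [(k+1/3) (k+4/5) (k+1)] - rational; roots negated = parameters, x = (-7/3), C = -11/4.


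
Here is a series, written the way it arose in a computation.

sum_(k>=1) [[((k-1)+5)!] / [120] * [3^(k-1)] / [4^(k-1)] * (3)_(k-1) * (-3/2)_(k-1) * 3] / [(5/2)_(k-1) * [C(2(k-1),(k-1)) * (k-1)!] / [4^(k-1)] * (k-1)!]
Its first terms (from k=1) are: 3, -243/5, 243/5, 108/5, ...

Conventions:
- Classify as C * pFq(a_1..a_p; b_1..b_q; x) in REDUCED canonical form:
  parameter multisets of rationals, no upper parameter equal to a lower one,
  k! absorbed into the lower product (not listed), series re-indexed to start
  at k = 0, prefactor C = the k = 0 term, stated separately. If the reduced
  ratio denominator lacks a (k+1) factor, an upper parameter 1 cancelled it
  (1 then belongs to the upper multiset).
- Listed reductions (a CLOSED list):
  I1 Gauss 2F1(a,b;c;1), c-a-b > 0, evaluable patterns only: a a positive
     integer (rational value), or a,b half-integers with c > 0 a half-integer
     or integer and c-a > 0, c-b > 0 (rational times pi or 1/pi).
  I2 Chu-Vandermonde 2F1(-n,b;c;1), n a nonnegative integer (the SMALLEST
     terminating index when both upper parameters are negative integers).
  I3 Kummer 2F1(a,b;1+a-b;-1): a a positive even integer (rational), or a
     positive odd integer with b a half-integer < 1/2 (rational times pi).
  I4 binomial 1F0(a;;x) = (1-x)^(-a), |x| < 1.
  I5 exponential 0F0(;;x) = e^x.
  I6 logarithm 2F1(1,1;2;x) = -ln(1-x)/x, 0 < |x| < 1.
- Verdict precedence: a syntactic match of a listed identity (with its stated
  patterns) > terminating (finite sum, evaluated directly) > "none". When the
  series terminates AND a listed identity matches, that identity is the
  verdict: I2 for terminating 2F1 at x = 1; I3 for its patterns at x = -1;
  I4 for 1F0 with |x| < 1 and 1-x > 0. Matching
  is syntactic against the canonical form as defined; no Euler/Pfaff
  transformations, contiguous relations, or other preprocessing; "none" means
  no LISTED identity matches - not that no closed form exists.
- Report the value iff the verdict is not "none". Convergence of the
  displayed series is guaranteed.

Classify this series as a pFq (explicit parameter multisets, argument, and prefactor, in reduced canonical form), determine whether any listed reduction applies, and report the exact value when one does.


Canonical form: C = 3 times 3F2 with upper {-3/2, 3, 6}, lower {1/2, 5/2}, x = 3/4. Verdict: none - at argument 3/4 the multisets {-3/2, 3, 6} ; {1/2, 5/2} match no listed identity.

Key step: t_0 being 3, the factorial ratio (C = 3, x = 3/4) (k+a-1)!/(a-1)! is a rising factorial (a)_k.
Adjacent-term ratio: r(k) = (3/4) * (k-3/2) (k+3) (k+6) / [(k+1/2) (k+5/2) (k+1)] - rational; roots negated = parameters, x = (3/4), C = 3.


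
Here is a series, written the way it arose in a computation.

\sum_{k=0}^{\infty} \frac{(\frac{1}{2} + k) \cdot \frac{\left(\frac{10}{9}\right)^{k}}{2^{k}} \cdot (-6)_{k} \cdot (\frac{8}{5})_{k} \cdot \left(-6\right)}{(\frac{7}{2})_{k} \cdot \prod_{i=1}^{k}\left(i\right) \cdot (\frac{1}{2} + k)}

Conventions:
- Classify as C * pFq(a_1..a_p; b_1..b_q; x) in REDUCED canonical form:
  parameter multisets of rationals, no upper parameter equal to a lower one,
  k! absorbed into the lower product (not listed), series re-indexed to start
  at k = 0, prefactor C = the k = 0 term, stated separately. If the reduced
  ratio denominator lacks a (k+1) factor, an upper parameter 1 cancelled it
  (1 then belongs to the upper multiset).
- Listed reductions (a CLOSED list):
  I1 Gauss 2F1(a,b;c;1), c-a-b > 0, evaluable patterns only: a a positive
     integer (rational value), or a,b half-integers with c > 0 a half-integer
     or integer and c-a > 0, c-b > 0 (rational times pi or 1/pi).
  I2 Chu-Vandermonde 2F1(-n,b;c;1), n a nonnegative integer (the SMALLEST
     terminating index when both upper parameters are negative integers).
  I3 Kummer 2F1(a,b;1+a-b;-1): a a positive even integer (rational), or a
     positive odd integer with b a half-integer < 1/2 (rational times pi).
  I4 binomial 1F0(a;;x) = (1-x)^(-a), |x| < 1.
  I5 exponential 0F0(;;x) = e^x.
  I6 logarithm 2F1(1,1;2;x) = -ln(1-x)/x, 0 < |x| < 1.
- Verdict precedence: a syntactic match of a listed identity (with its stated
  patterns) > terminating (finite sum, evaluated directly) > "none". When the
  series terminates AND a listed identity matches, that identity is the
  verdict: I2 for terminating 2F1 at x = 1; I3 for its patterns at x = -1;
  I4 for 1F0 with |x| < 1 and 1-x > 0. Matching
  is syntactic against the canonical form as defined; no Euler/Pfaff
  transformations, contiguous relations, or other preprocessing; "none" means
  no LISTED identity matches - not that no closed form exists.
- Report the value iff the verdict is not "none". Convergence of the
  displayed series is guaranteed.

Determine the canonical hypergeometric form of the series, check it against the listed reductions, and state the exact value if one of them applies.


This is -6 * 2F1(-6, \frac{8}{5}; \frac{7}{2}; \frac{5}{9}) in reduced canonical form. Verdict: terminating - no listed pattern fits, but -6 in the upper list cuts the series at k = 6; direct evaluation. Exact value: -\frac{1767131906}{1159427115}.

Key step: t_0 = -6 here, and the product of the first k integers (prefactor -6) is k!.
Ratio: r(k) = \frac{5}{9} * (k-6) (k+\frac{8}{5}) / [(k+\frac{7}{2}) (k+1)] ; factor over Q: parameters, x = \frac{5}{9}, and C = -6.


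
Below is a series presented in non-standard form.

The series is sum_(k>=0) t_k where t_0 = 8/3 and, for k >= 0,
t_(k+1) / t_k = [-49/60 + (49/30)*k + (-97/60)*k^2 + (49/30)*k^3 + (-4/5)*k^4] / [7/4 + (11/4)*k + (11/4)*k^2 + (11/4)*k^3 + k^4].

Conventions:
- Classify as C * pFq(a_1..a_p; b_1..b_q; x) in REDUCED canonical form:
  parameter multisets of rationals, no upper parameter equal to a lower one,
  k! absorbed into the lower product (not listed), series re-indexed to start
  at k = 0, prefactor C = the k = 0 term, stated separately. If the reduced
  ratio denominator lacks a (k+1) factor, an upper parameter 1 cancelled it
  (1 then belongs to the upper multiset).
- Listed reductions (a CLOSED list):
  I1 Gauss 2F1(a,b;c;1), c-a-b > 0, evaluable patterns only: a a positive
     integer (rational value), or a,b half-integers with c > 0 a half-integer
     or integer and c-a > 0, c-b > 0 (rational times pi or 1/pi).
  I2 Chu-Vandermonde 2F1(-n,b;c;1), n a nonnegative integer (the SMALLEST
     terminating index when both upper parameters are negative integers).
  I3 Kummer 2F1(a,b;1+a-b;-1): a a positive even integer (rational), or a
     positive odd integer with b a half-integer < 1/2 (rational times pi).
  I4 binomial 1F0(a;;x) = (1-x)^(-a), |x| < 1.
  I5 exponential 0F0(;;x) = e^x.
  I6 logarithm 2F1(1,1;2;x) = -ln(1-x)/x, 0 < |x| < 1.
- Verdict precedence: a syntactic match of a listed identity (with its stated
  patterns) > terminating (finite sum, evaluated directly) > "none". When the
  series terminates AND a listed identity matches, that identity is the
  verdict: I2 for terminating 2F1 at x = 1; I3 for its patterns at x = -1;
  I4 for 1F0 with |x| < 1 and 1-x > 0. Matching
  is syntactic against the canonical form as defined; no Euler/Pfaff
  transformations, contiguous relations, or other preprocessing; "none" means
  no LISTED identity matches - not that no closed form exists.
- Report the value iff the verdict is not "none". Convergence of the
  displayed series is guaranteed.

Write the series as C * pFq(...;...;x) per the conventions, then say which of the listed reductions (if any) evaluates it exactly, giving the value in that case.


This is 8/3 * 2F1(-7/6, -7/8; 7/4; -4/5) in reduced canonical form. Verdict: none. Every listed pattern misses the 2F1 form at -4/5, upper {-7/6, -7/8}.

Structural cue: t_0 being 8/3, roots of the ratio polynomials (C = 8/3) are the negated parameters.
Adjacent-term ratio: r(k) = (-4/5) * (k-7/6) (k-7/8) / [(k+7/4) (k+1)] - rational; roots negated = parameters, x = (-4/5), C = 8/3.


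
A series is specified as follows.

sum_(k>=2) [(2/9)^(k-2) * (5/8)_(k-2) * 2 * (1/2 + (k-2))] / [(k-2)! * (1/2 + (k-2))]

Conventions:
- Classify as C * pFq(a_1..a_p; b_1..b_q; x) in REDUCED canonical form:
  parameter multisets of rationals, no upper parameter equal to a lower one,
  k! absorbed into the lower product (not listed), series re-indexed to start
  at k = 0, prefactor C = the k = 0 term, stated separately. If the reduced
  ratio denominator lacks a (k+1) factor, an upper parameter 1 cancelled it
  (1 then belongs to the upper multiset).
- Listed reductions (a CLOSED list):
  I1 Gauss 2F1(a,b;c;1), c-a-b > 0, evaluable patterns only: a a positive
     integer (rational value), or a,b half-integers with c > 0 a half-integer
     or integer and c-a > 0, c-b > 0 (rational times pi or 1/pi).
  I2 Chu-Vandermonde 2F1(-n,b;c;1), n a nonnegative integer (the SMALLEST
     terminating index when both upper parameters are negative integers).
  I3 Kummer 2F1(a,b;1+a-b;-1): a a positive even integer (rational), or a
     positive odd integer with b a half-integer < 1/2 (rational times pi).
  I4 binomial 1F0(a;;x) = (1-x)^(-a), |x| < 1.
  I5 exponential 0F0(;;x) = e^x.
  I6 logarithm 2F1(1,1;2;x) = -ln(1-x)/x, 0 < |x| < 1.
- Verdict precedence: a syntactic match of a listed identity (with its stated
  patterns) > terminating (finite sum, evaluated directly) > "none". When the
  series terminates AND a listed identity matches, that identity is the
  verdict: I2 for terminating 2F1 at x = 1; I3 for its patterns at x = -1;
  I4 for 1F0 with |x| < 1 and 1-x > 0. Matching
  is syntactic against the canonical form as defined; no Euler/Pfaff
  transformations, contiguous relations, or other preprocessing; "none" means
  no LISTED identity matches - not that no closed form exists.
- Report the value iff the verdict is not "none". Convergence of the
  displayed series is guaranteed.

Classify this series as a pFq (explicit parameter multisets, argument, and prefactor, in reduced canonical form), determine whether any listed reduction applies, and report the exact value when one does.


Prefactor 2, argument 2/9: 1F0 with upper {5/8} over lower {-}. Verdict: this is binomial (I4) (the 1F0 binomial series: exponent -5/8, x = 2/9). Its exact value is 2 * (7/9)^(-5/8).

First insight: from the first term 2: the factor k + 1/2 cancels (top and bottom), leaving C = 2.
Consecutive-term ratio: r(k) = (2/9) * (k+5/8) / [(k+1)] - poly over poly, x = (2/9) from leading terms; C = 2 at k = 0.


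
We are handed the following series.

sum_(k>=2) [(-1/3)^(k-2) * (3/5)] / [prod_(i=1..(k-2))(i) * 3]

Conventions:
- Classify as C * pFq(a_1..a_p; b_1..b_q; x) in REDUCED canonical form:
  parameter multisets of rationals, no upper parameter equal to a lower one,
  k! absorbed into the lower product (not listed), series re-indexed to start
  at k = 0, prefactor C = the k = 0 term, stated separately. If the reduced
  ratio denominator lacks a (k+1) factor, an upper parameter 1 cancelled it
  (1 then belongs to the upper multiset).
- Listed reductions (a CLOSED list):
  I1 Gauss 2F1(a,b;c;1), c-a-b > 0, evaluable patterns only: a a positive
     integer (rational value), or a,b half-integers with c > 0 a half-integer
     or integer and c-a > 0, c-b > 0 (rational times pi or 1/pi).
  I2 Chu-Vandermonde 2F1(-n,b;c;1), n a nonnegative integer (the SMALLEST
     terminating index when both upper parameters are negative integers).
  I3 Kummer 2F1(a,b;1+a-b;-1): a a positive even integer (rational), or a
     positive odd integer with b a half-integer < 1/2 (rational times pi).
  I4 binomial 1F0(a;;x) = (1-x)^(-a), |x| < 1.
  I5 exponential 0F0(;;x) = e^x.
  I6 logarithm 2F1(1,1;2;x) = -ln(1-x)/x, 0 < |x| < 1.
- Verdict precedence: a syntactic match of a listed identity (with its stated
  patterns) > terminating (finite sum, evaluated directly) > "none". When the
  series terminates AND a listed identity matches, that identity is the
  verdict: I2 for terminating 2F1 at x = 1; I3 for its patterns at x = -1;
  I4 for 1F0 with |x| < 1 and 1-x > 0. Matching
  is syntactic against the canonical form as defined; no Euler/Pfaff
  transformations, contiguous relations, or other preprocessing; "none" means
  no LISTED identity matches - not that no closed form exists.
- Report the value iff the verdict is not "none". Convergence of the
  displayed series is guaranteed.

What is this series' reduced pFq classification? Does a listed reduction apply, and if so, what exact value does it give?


Reduced: x = -1/3, 0F0, upper = {-}, lower = {-}, C = 1/5. Verdict: this is the I5 exponential reduction (the 0F0 exponential series at x = -1/3). Sum: (1/5) * e^(-1/3).

Structural cue: x = (-1/3) and the product of the first k integers (prefactor 1/5) is k!.
Ratio: r(k) = (-1/3) * 1 / [(k+1)] ; factor over Q: parameters, x = (-1/3), and C = 1/5.


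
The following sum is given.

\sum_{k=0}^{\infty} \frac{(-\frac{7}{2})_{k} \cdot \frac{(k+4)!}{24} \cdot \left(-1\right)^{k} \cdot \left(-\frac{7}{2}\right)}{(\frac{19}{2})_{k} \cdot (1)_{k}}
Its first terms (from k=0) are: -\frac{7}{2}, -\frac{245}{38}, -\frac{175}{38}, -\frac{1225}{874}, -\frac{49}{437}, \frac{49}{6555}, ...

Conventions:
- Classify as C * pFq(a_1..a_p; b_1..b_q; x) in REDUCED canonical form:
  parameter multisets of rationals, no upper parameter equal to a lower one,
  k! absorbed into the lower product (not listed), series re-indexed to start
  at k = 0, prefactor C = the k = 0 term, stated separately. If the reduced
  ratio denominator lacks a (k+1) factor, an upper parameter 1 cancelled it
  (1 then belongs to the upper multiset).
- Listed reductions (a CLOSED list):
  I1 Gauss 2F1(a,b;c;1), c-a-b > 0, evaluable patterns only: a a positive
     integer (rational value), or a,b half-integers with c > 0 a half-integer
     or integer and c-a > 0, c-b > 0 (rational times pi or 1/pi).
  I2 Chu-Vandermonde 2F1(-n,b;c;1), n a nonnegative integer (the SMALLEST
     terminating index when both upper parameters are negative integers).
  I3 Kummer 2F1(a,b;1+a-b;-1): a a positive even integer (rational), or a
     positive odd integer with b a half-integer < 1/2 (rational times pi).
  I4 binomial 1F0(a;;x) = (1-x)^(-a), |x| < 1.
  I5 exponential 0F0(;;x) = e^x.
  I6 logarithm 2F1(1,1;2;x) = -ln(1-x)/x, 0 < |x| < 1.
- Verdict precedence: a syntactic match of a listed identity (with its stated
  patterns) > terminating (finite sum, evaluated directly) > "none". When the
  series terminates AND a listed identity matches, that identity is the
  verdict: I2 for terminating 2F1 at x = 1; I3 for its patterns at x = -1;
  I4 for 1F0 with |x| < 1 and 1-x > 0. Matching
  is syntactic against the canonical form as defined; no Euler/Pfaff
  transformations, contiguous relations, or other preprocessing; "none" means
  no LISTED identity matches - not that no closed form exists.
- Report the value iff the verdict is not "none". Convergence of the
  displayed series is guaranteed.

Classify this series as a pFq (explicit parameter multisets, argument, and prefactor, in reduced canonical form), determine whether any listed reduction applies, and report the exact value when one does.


The series (x = -1) is 2F1: upper {-\frac{7}{2}, 5}, lower {\frac{19}{2}}, prefactor -\frac{7}{2}. Verdict: Kummer (I3) fires (x = -1; c = \frac{19}{2} equals 1+a-b for upper {-\frac{7}{2}, 5}: listed pattern). Its exact value is \left(-\frac{5360355}{1048576}\right) \cdot \pi.

The tell: from the first term -\frac{7}{2}: (1)_k (prefactor -7/2) is k! itself.
Ratio: r(k) = -1 * (k-\frac{7}{2}) (k+5) / [(k+\frac{19}{2}) (k+1)] - rational in k. x = -1; t_0 = -\frac{7}{2}; negate the roots.


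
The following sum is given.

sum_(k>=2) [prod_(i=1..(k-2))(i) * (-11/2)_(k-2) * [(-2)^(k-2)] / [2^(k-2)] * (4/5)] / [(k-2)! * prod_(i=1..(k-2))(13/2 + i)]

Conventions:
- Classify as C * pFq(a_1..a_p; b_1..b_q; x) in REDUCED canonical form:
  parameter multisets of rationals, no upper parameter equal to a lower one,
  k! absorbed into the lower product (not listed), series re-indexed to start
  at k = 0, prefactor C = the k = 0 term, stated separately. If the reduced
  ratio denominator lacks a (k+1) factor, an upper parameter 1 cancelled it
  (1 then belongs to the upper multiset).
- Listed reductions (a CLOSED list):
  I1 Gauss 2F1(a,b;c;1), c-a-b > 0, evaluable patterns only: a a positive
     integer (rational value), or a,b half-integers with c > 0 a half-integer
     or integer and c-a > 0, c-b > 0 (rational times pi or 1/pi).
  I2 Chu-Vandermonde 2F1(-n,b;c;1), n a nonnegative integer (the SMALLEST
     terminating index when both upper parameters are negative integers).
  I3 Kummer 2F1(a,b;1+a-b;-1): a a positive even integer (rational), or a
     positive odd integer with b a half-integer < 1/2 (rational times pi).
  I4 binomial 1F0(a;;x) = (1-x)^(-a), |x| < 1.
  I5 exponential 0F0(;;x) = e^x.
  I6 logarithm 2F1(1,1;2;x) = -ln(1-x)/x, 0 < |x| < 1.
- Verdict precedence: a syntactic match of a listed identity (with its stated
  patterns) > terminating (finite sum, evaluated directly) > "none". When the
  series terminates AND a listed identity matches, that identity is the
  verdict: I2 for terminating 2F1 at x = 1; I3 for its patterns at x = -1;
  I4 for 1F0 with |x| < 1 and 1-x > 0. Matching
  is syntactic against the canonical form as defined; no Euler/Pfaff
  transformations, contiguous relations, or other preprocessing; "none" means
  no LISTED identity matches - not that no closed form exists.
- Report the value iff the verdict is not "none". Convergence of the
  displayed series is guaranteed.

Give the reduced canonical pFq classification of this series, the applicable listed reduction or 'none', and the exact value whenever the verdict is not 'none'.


Reduced: x = -1, 2F1, upper = {-11/2, 1}, lower = {15/2}, C = 4/5. Verdict: Kummer (I3) applies (x = -1; c = 15/2 equals 1+a-b for upper {-11/2, 1}: listed pattern). Value: (3003/5120) * pi.

Structural cue: x = (-1) and the running product (prefactor 4/5) telescopes to a rising factorial.
Adjacent-term ratio: r(k) = (-1) * (k-11/2) (k+1) / [(k+15/2) (k+1)] - rational in k. x = (-1); t_0 = 4/5; negate the roots.
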